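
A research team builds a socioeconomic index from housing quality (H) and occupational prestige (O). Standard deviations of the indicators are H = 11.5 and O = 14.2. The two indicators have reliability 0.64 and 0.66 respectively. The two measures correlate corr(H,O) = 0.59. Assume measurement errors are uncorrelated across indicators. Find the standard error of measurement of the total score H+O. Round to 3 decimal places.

Var(total) = 333.89 + 192.694 = 526.584.
True-score variance = 217.722 + 192.694 = 410.416, so reliability = 0.7794.
Error variance = 526.584 − 410.416 = 116.168; SEM = √116.168 = 10.778.

10.778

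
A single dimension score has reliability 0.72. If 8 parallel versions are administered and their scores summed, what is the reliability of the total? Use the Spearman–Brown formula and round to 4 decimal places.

ρ_k = kρ / (1 + (k−1)ρ) = 8·0.72 / (1 + 7·0.72) = 5.760 / 6.040 = 0.9536.

0.9536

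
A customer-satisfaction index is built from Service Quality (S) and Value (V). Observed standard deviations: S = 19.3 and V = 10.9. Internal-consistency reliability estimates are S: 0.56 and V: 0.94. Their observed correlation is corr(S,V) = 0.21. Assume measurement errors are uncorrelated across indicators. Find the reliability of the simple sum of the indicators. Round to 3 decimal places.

Var(S+V) = 19.3² + 10.9² + 2·[19.3·10.9·0.21] = 491.3 + 88.3554 = 579.655.
Because errors are independent across components, Cov(Tᵢ,Tⱼ) = Cov(Xᵢ,Xⱼ); the off-diagonal part of the true-score variance is the same as above.
True-score variance = [19.3²·0.56 + 10.9²·0.94] + 88.3554 = 320.276 + 88.3554 = 408.631.
Reliability = 408.631 / 579.655 = 0.705.

0.705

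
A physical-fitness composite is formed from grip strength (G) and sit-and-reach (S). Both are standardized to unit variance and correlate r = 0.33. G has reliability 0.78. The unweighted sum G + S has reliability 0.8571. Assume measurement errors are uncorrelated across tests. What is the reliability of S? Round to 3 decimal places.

Var(G+S) = 2 + 2·0.33 = 2.660.
True-score variance = ρ_G + ρ_S + 2·0.33, so 0.8571 = (0.78 + ρ_S + 0.66) / 2.660.
ρ_S = 0.8571·2.660 − 0.78 − 0.66 = 0.840.

0.840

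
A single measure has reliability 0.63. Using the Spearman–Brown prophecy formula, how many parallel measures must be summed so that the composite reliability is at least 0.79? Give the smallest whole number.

3

k ≥ ρ*(1−ρ₁)/(ρ₁(1−ρ*)) = 0.79·0.37 / (0.63·0.21) = 2.209.
Smallest integer k = 3.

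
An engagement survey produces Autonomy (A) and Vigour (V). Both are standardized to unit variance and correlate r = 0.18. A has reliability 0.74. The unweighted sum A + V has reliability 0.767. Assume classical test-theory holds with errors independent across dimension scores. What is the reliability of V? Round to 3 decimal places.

Var(A+V) = 2 + 2·0.18 = 2.360.
True-score variance = ρ_A + ρ_V + 2·0.18, so 0.767 = (0.74 + ρ_V + 0.36) / 2.360.
ρ_V = 0.767·2.360 − 0.74 − 0.36 = 0.710.

0.710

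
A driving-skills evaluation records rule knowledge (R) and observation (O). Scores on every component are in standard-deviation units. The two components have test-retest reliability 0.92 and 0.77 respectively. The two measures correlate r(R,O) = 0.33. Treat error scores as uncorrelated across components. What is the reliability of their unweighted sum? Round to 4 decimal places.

Var(R+O) = 2 + 2·[0.33] = 2 + 0.66 = 2.66.
Because errors are independent across components, Cov(Tᵢ,Tⱼ) = Cov(Xᵢ,Xⱼ); the off-diagonal part of the true-score variance is the same as above.
True-score variance = [0.92 + 0.77] + 0.66 = 1.69 + 0.66 = 2.35.
Reliability = 2.35 / 2.66 = 0.8835.

0.8835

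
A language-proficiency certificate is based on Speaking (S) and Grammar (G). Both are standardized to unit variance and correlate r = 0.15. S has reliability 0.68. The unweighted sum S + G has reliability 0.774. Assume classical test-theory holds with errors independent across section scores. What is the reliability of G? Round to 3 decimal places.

Var(S+G) = 2 + 2·0.15 = 2.300.
True-score variance = ρ_S + ρ_G + 2·0.15, so 0.774 = (0.68 + ρ_G + 0.30) / 2.300.
ρ_G = 0.774·2.300 − 0.68 − 0.30 = 0.800.

0.800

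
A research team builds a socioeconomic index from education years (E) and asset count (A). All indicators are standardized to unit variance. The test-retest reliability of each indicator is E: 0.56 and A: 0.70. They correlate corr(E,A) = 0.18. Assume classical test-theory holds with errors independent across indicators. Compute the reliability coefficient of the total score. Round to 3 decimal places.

0.686

Var(E+A) = 2 + 2·[0.18] = 2 + 0.36 = 2.36.
Because errors are independent across components, Cov(Tᵢ,Tⱼ) = Cov(Xᵢ,Xⱼ); the off-diagonal part of the true-score variance is the same as above.
True-score variance = [0.56 + 0.70] + 0.36 = 1.26 + 0.36 = 1.62.
Reliability = 1.62 / 2.36 = 0.686.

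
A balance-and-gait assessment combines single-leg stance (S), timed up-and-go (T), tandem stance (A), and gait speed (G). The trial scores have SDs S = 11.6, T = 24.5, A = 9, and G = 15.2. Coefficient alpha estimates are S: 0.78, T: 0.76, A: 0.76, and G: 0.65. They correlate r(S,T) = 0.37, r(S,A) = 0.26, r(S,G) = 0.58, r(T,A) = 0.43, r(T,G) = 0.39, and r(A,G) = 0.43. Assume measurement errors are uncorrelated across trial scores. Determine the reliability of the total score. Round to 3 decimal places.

Var(S+T+A+G) = 11.6² + 24.5² + 9² + 15.2² + 2·[11.6·24.5·0.37 + 11.6·9·0.26 + 11.6·15.2·0.58 + 24.5·9·0.43 + 24.5·15.2·0.39 + 9·15.2·0.43] = 1046.85 + 1066.88 = 2113.73.
Because errors are independent across components, Cov(Tᵢ,Tⱼ) = Cov(Xᵢ,Xⱼ); the off-diagonal part of the true-score variance is the same as above.
True-score variance = [11.6²·0.78 + 24.5²·0.76 + 9²·0.76 + 15.2²·0.65] + 1066.88 = 772.883 + 1066.88 = 1839.76.
Reliability = 1839.76 / 2113.73 = 0.870.

0.870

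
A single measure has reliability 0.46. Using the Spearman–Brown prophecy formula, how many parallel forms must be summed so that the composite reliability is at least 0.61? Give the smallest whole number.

2

k ≥ ρ*(1−ρ₁)/(ρ₁(1−ρ*)) = 0.61·0.54 / (0.46·0.39) = 1.836.
Smallest integer k = 2.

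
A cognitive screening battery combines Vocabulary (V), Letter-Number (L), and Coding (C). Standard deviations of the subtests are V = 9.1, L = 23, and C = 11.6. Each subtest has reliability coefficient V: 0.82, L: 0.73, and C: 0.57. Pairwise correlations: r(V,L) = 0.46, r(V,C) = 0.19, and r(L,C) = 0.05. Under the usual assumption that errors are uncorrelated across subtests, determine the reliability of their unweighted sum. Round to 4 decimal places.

0.7856

Var(V+L+C) = 9.1² + 23² + 11.6² + 2·[9.1·23·0.46 + 9.1·11.6·0.19 + 23·11.6·0.05] = 746.37 + 259.349 = 1005.72.
Because errors are independent across components, Cov(Tᵢ,Tⱼ) = Cov(Xᵢ,Xⱼ); the off-diagonal part of the true-score variance is the same as above.
True-score variance = [9.1²·0.82 + 23²·0.73 + 11.6²·0.57] + 259.349 = 530.773 + 259.349 = 790.122.
Reliability = 790.122 / 1005.72 = 0.7856.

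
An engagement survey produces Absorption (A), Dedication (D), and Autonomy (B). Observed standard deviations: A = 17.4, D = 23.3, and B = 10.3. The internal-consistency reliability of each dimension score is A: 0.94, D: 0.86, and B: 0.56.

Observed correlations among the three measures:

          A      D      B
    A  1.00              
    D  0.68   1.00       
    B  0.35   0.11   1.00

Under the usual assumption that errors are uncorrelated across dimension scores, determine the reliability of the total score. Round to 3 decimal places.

Var(A+D+B) = 17.4² + 23.3² + 10.3² + 2·[17.4·23.3·0.68 + 17.4·10.3·0.35 + 23.3·10.3·0.11] = 951.74 + 729.623 = 1681.36.
Under uncorrelated errors the observed covariances equal the true-score covariances, so only the own-variance terms attenuate.
True-score variance = [17.4²·0.94 + 23.3²·0.86 + 10.3²·0.56] + 729.623 = 810.89 + 729.623 = 1540.51.
Reliability = 1540.51 / 1681.36 = 0.916.

0.916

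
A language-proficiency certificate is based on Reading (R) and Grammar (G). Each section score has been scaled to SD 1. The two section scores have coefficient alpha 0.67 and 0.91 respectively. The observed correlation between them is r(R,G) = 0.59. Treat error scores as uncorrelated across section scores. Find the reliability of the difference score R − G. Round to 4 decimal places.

Var(R−G) = 1 + 1 − 2·0.59 = 2 − 1.18 = 0.82.
With uncorrelated errors the cross-covariances are all true-score covariance, so they carry over unchanged; only the diagonal terms shrink to ρᵢσᵢ².
True-score variance = [0.67 + 0.91] − 1.18 = 1.58 − 1.18 = 0.4.
Reliability = 0.4 / 0.82 = 0.4878.

0.4878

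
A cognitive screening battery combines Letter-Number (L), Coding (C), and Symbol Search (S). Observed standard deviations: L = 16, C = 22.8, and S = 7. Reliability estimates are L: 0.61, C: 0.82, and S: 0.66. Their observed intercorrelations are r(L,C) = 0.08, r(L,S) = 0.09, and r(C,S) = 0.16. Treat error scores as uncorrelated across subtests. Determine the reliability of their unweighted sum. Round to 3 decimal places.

0.780

Var(L+C+S) = 16² + 22.8² + 7² + 2·[16·22.8·0.08 + 16·7·0.09 + 22.8·7·0.16] = 824.84 + 129.6 = 954.44.
With uncorrelated errors the cross-covariances are all true-score covariance, so they carry over unchanged; only the diagonal terms shrink to ρᵢσᵢ².
True-score variance = [16²·0.61 + 22.8²·0.82 + 7²·0.66] + 129.6 = 614.769 + 129.6 = 744.369.
Reliability = 744.369 / 954.44 = 0.780.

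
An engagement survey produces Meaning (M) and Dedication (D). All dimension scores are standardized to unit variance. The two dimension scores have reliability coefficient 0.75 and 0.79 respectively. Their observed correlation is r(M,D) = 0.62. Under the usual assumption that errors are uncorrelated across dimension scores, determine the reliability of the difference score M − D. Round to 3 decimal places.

0.395

Var(M−D) = 1 + 1 − 2·0.62 = 2 − 1.24 = 0.76.
Because errors are independent across components, Cov(Tᵢ,Tⱼ) = Cov(Xᵢ,Xⱼ); the off-diagonal part of the true-score variance is the same as above.
True-score variance = [0.75 + 0.79] − 1.24 = 1.54 − 1.24 = 0.3.
Reliability = 0.3 / 0.76 = 0.395.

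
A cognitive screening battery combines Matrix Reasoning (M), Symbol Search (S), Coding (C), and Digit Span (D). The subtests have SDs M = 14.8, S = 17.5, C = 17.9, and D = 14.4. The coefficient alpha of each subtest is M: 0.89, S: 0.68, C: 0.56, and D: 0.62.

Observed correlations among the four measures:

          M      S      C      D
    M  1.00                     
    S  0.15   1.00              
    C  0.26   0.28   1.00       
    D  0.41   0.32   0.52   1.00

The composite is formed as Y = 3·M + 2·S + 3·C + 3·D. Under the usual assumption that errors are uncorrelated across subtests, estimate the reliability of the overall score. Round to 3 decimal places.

0.835

Var(Y) = 3²·14.8² + 2²·17.5² + 3²·17.9² + 3²·14.4² + 2·[6·14.8·17.5·0.15 + 9·14.8·17.9·0.26 + 9·14.8·14.4·0.41 + 6·17.5·17.9·0.28 + 6·17.5·14.4·0.32 + 9·17.9·14.4·0.52] = 7946.29 + 7711.68 = 15658.
Because errors are independent across components, Cov(Tᵢ,Tⱼ) = Cov(Xᵢ,Xⱼ); the off-diagonal part of the true-score variance is the same as above.
True-score variance = [3²·14.8²·0.89 + 2²·17.5²·0.68 + 3²·17.9²·0.56 + 3²·14.4²·0.62] + 7711.68 = 5359.45 + 7711.68 = 13071.1.
Reliability = 13071.1 / 15658 = 0.835.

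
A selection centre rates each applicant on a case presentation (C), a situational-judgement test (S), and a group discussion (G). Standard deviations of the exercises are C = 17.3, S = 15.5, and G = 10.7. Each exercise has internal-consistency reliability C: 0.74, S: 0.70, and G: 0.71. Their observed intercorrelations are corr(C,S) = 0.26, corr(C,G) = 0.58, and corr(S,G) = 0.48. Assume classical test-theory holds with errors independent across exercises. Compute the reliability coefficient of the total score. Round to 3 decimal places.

0.843

Var(C+S+G) = 17.3² + 15.5² + 10.7² + 2·[17.3·15.5·0.26 + 17.3·10.7·0.58 + 15.5·10.7·0.48] = 654.03 + 513.382 = 1167.41.
With uncorrelated errors the cross-covariances are all true-score covariance, so they carry over unchanged; only the diagonal terms shrink to ρᵢσᵢ².
True-score variance = [17.3²·0.74 + 15.5²·0.70 + 10.7²·0.71] + 513.382 = 470.938 + 513.382 = 984.319.
Reliability = 984.319 / 1167.41 = 0.843.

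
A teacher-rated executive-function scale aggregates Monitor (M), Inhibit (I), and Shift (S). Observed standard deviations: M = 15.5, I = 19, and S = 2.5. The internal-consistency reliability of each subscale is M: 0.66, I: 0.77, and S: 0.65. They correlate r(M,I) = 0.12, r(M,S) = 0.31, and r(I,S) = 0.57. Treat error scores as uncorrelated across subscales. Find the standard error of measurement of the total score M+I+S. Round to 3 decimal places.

Var(total) = 607.5 + 148.855 = 756.355.
True-score variance = 440.598 + 148.855 = 589.452, so reliability = 0.7793.
Error variance = 756.355 − 589.452 = 166.903; SEM = √166.903 = 12.919.

12.919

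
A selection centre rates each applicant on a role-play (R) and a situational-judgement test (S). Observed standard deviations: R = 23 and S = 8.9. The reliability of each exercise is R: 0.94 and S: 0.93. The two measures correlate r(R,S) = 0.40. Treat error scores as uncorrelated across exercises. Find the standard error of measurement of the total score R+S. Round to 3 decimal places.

6.106

Var(total) = 608.21 + 163.76 = 771.97.
True-score variance = 570.925 + 163.76 = 734.685, so reliability = 0.9517.
Error variance = 771.97 − 734.685 = 37.2847; SEM = √37.2847 = 6.106.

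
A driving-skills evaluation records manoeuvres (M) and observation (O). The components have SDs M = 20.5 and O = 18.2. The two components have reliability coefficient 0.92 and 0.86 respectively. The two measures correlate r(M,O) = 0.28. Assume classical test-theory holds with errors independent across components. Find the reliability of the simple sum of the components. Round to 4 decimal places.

Var(M+O) = 20.5² + 18.2² + 2·[20.5·18.2·0.28] = 751.49 + 208.936 = 960.426.
With uncorrelated errors the cross-covariances are all true-score covariance, so they carry over unchanged; only the diagonal terms shrink to ρᵢσᵢ².
True-score variance = [20.5²·0.92 + 18.2²·0.86] + 208.936 = 671.496 + 208.936 = 880.432.
Reliability = 880.432 / 960.426 = 0.9167.

0.9167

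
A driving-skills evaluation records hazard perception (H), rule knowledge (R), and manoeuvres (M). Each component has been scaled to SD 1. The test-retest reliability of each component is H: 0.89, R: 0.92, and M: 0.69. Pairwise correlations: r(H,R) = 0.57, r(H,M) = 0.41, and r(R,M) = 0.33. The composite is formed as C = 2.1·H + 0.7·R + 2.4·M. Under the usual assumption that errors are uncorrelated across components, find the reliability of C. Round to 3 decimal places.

0.869

Var(C) = 2.1² + 0.7² + 2.4² + 2·[1.47·0.57 + 5.04·0.41 + 1.68·0.33] = 10.66 + 6.9174 = 17.5774.
Under uncorrelated errors the observed covariances equal the true-score covariances, so only the own-variance terms attenuate.
True-score variance = [2.1²·0.89 + 0.7²·0.92 + 2.4²·0.69] + 6.9174 = 8.3501 + 6.9174 = 15.2675.
Reliability = 15.2675 / 17.5774 = 0.869.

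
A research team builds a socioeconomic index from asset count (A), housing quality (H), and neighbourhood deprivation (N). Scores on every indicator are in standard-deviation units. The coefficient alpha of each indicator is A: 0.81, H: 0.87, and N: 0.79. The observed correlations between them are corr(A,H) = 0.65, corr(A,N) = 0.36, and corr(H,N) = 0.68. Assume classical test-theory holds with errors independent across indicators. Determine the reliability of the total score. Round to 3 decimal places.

Var(A+H+N) = 3 + 2·[0.65 + 0.36 + 0.68] = 3 + 3.38 = 6.38.
Under uncorrelated errors the observed covariances equal the true-score covariances, so only the own-variance terms attenuate.
True-score variance = [0.81 + 0.87 + 0.79] + 3.38 = 2.47 + 3.38 = 5.85.
Reliability = 5.85 / 6.38 = 0.917.

0.917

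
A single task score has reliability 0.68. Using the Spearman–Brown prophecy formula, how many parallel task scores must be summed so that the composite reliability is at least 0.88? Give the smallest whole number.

k ≥ ρ*(1−ρ₁)/(ρ₁(1−ρ*)) = 0.88·0.32 / (0.68·0.12) = 3.451.
Smallest integer k = 4.

4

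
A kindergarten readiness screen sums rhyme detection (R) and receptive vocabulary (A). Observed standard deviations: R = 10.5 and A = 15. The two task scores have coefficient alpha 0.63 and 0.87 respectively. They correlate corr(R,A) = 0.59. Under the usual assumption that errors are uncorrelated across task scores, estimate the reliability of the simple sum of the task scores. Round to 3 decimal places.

Var(R+A) = 10.5² + 15² + 2·[10.5·15·0.59] = 335.25 + 185.85 = 521.1.
Under uncorrelated errors the observed covariances equal the true-score covariances, so only the own-variance terms attenuate.
True-score variance = [10.5²·0.63 + 15²·0.87] + 185.85 = 265.207 + 185.85 = 451.058.
Reliability = 451.058 / 521.1 = 0.866.

0.866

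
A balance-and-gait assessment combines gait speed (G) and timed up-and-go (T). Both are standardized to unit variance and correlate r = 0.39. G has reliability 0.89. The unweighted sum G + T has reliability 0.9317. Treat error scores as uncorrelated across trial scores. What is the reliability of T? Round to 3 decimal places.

0.920

Var(G+T) = 2 + 2·0.39 = 2.780.
True-score variance = ρ_G + ρ_T + 2·0.39, so 0.9317 = (0.89 + ρ_T + 0.78) / 2.780.
ρ_T = 0.9317·2.780 − 0.89 − 0.78 = 0.920.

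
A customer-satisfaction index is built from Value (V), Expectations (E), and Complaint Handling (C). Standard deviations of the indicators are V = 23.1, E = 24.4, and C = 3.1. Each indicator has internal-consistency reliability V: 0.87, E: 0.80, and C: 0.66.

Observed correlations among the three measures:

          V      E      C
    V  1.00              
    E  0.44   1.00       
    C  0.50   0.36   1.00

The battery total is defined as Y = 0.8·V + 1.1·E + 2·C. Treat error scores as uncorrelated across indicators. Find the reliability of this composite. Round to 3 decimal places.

0.886

Var(Y) = 0.8²·23.1² + 1.1²·24.4² + 2²·3.1² + 2·[0.88·23.1·24.4·0.44 + 1.6·23.1·3.1·0.50 + 2.2·24.4·3.1·0.36] = 1100.34 + 670.873 = 1771.21.
Because errors are independent across components, Cov(Tᵢ,Tⱼ) = Cov(Xᵢ,Xⱼ); the off-diagonal part of the true-score variance is the same as above.
True-score variance = [0.8²·23.1²·0.87 + 1.1²·24.4²·0.80 + 2²·3.1²·0.66] + 670.873 = 898.793 + 670.873 = 1569.67.
Reliability = 1569.67 / 1771.21 = 0.886.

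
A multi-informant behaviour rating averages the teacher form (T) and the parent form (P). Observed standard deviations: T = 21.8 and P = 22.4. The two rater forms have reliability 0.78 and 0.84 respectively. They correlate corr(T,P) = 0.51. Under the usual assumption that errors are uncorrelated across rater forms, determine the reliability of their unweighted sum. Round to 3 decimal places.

0.875

Var(T+P) = 21.8² + 22.4² + 2·[21.8·22.4·0.51] = 977 + 498.086 = 1475.09.
Under uncorrelated errors the observed covariances equal the true-score covariances, so only the own-variance terms attenuate.
True-score variance = [21.8²·0.78 + 22.4²·0.84] + 498.086 = 792.166 + 498.086 = 1290.25.
Reliability = 1290.25 / 1475.09 = 0.875.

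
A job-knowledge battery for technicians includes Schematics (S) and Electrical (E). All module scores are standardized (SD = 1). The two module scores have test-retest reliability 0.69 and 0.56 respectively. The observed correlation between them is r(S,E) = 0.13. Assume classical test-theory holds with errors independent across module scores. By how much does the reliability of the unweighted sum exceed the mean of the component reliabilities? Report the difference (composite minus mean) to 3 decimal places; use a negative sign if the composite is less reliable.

Var(sum) = 2 + 0.26 = 2.26; true-score variance = 1.25 + 0.26 = 1.51; composite reliability = 0.6681.
Mean component reliability = 0.6250.
Difference = 0.6681 − 0.6250 = 0.043.

0.043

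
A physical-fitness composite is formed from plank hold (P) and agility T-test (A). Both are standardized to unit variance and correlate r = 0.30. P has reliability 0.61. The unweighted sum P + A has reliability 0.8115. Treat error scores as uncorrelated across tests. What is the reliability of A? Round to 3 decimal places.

0.900

Var(P+A) = 2 + 2·0.30 = 2.600.
True-score variance = ρ_P + ρ_A + 2·0.30, so 0.8115 = (0.61 + ρ_A + 0.60) / 2.600.
ρ_A = 0.8115·2.600 − 0.61 − 0.60 = 0.900.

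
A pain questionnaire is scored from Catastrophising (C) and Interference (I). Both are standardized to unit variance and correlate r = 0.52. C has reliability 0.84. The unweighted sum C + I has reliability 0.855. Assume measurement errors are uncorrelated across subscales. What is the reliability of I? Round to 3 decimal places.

Var(C+I) = 2 + 2·0.52 = 3.040.
True-score variance = ρ_C + ρ_I + 2·0.52, so 0.855 = (0.84 + ρ_I + 1.04) / 3.040.
ρ_I = 0.855·3.040 − 0.84 − 1.04 = 0.719.

0.719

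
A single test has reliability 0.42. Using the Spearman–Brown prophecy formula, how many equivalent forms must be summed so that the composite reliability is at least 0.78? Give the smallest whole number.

k ≥ ρ*(1−ρ₁)/(ρ₁(1−ρ*)) = 0.78·0.58 / (0.42·0.22) = 4.896.
Smallest integer k = 5.

5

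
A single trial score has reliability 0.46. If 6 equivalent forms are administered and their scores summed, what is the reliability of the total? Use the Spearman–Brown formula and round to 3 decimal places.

ρ_k = kρ / (1 + (k−1)ρ) = 6·0.46 / (1 + 5·0.46) = 2.760 / 3.300 = 0.836.

0.836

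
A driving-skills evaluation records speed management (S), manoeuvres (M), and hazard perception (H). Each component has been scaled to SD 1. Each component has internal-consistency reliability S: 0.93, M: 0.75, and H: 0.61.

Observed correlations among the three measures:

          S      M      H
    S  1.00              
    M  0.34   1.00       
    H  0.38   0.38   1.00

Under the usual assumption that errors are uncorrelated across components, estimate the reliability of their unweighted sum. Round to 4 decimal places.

Var(S+M+H) = 3 + 2·[0.34 + 0.38 + 0.38] = 3 + 2.2 = 5.2.
With uncorrelated errors the cross-covariances are all true-score covariance, so they carry over unchanged; only the diagonal terms shrink to ρᵢσᵢ².
True-score variance = [0.93 + 0.75 + 0.61] + 2.2 = 2.29 + 2.2 = 4.49.
Reliability = 4.49 / 5.2 = 0.8635.

0.8635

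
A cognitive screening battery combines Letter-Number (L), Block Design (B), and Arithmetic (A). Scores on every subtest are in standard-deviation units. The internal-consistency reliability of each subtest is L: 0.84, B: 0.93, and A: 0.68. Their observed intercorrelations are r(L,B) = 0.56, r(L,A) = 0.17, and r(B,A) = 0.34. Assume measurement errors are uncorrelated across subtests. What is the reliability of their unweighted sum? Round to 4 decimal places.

Var(L+B+A) = 3 + 2·[0.56 + 0.17 + 0.34] = 3 + 2.14 = 5.14.
Under uncorrelated errors the observed covariances equal the true-score covariances, so only the own-variance terms attenuate.
True-score variance = [0.84 + 0.93 + 0.68] + 2.14 = 2.45 + 2.14 = 4.59.
Reliability = 4.59 / 5.14 = 0.8930.

0.8930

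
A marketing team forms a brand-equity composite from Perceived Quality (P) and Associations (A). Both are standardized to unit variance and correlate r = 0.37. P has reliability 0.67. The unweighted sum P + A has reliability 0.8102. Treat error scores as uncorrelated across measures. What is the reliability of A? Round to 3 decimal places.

Var(P+A) = 2 + 2·0.37 = 2.740.
True-score variance = ρ_P + ρ_A + 2·0.37, so 0.8102 = (0.67 + ρ_A + 0.74) / 2.740.
ρ_A = 0.8102·2.740 − 0.67 − 0.74 = 0.810.

0.810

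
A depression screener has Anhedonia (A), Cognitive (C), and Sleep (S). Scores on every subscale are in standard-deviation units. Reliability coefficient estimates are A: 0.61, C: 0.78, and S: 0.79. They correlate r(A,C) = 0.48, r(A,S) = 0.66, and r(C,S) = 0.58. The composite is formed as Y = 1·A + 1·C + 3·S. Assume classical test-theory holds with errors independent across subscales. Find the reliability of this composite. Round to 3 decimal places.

0.871

Var(Y) = 1 + 1 + 3² + 2·[0.48 + 3·0.66 + 3·0.58] = 11 + 8.4 = 19.4.
Because errors are independent across components, Cov(Tᵢ,Tⱼ) = Cov(Xᵢ,Xⱼ); the off-diagonal part of the true-score variance is the same as above.
True-score variance = [0.61 + 0.78 + 3²·0.79] + 8.4 = 8.5 + 8.4 = 16.9.
Reliability = 16.9 / 19.4 = 0.871.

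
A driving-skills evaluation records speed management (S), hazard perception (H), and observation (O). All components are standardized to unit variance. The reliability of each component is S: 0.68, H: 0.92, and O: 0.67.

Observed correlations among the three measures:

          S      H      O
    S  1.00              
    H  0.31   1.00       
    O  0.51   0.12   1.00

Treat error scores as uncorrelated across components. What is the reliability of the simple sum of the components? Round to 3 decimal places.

0.850

Var(S+H+O) = 3 + 2·[0.31 + 0.51 + 0.12] = 3 + 1.88 = 4.88.
With uncorrelated errors the cross-covariances are all true-score covariance, so they carry over unchanged; only the diagonal terms shrink to ρᵢσᵢ².
True-score variance = [0.68 + 0.92 + 0.67] + 1.88 = 2.27 + 1.88 = 4.15.
Reliability = 4.15 / 4.88 = 0.850.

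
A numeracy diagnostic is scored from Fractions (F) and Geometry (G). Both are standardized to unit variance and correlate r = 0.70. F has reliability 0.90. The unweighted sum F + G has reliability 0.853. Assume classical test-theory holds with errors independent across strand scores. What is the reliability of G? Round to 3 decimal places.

Var(F+G) = 2 + 2·0.70 = 3.400.
True-score variance = ρ_F + ρ_G + 2·0.70, so 0.853 = (0.90 + ρ_G + 1.40) / 3.400.
ρ_G = 0.853·3.400 − 0.90 − 1.40 = 0.600.

0.600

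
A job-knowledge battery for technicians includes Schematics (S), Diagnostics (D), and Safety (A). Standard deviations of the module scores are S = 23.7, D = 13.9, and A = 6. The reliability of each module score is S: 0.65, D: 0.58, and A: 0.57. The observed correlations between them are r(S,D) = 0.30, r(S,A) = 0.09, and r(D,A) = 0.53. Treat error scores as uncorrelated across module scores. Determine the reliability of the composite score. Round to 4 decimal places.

Var(S+D+A) = 23.7² + 13.9² + 6² + 2·[23.7·13.9·0.30 + 23.7·6·0.09 + 13.9·6·0.53] = 790.9 + 311.658 = 1102.56.
Under uncorrelated errors the observed covariances equal the true-score covariances, so only the own-variance terms attenuate.
True-score variance = [23.7²·0.65 + 13.9²·0.58 + 6²·0.57] + 311.658 = 497.68 + 311.658 = 809.338.
Reliability = 809.338 / 1102.56 = 0.7341.

0.7341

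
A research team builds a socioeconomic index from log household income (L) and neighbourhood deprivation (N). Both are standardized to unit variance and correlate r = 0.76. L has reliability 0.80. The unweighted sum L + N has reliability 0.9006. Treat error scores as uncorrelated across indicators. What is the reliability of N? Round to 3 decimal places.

0.850

Var(L+N) = 2 + 2·0.76 = 3.520.
True-score variance = ρ_L + ρ_N + 2·0.76, so 0.9006 = (0.80 + ρ_N + 1.52) / 3.520.
ρ_N = 0.9006·3.520 − 0.80 − 1.52 = 0.850.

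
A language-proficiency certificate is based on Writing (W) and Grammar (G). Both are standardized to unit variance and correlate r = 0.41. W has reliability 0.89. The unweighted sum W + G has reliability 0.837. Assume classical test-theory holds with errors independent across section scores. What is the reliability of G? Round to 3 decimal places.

Var(W+G) = 2 + 2·0.41 = 2.820.
True-score variance = ρ_W + ρ_G + 2·0.41, so 0.837 = (0.89 + ρ_G + 0.82) / 2.820.
ρ_G = 0.837·2.820 − 0.89 − 0.82 = 0.650.

0.650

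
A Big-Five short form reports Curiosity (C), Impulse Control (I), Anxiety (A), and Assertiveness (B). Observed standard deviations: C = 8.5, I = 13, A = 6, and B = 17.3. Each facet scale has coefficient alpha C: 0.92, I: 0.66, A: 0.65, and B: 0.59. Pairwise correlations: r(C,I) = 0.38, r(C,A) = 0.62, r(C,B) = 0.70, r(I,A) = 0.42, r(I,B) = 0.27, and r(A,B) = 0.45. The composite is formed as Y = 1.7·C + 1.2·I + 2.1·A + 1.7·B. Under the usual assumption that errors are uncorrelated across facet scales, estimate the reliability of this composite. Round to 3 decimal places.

0.841

Var(Y) = 1.7²·8.5² + 1.2²·13² + 2.1²·6² + 1.7²·17.3² + 2·[2.04·8.5·13·0.38 + 3.57·8.5·6·0.62 + 2.89·8.5·17.3·0.70 + 2.52·13·6·0.42 + 2.04·13·17.3·0.27 + 3.57·6·17.3·0.45] = 1475.87 + 1738.42 = 3214.29.
Because errors are independent across components, Cov(Tᵢ,Tⱼ) = Cov(Xᵢ,Xⱼ); the off-diagonal part of the true-score variance is the same as above.
True-score variance = [1.7²·8.5²·0.92 + 1.2²·13²·0.66 + 2.1²·6²·0.65 + 1.7²·17.3²·0.59] + 1738.42 = 966.229 + 1738.42 = 2704.65.
Reliability = 2704.65 / 3214.29 = 0.841.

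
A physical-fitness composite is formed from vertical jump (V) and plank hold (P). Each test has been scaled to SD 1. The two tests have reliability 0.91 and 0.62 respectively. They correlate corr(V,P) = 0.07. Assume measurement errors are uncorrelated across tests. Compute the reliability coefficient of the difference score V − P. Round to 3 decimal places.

Var(V−P) = 1 + 1 − 2·0.07 = 2 − 0.14 = 1.86.
Under uncorrelated errors the observed covariances equal the true-score covariances, so only the own-variance terms attenuate.
True-score variance = [0.91 + 0.62] − 0.14 = 1.53 − 0.14 = 1.39.
Reliability = 1.39 / 1.86 = 0.747.

0.747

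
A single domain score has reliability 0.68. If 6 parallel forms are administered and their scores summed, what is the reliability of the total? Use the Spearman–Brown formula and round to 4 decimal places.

ρ_k = kρ / (1 + (k−1)ρ) = 6·0.68 / (1 + 5·0.68) = 4.080 / 4.400 = 0.9273.

0.9273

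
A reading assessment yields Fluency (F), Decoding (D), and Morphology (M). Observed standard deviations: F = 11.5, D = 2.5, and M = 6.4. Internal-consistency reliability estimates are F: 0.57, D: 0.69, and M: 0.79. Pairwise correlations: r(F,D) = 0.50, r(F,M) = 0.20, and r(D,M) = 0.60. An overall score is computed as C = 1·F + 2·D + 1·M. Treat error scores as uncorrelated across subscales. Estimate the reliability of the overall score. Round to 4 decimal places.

0.7737

Var(C) = 11.5² + 2²·2.5² + 6.4² + 2·[2·11.5·2.5·0.50 + 11.5·6.4·0.20 + 2·2.5·6.4·0.60] = 198.21 + 125.34 = 323.55.
With uncorrelated errors the cross-covariances are all true-score covariance, so they carry over unchanged; only the diagonal terms shrink to ρᵢσᵢ².
True-score variance = [11.5²·0.57 + 2²·2.5²·0.69 + 6.4²·0.79] + 125.34 = 124.991 + 125.34 = 250.331.
Reliability = 250.331 / 323.55 = 0.7737.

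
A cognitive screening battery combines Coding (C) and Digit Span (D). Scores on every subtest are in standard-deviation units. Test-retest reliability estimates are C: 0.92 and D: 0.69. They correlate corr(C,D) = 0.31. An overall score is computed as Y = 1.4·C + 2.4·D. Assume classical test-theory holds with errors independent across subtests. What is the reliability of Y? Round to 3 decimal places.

0.802

Var(Y) = 1.4² + 2.4² + 2·[3.36·0.31] = 7.72 + 2.0832 = 9.8032.
Because errors are independent across components, Cov(Tᵢ,Tⱼ) = Cov(Xᵢ,Xⱼ); the off-diagonal part of the true-score variance is the same as above.
True-score variance = [1.4²·0.92 + 2.4²·0.69] + 2.0832 = 5.7776 + 2.0832 = 7.8608.
Reliability = 7.8608 / 9.8032 = 0.802.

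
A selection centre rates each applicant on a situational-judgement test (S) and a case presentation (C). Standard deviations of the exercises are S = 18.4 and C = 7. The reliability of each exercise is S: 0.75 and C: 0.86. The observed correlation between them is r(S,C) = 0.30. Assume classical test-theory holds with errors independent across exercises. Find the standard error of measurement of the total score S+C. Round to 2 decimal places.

Var(total) = 387.56 + 77.28 = 464.84.
True-score variance = 296.06 + 77.28 = 373.34, so reliability = 0.8032.
Error variance = 464.84 − 373.34 = 91.5; SEM = √91.5 = 9.57.

9.57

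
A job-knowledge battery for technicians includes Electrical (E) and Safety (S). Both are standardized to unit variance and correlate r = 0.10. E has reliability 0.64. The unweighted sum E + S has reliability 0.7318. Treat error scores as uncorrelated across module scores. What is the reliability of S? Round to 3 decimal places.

Var(E+S) = 2 + 2·0.10 = 2.200.
True-score variance = ρ_E + ρ_S + 2·0.10, so 0.7318 = (0.64 + ρ_S + 0.20) / 2.200.
ρ_S = 0.7318·2.200 − 0.64 − 0.20 = 0.770.

0.770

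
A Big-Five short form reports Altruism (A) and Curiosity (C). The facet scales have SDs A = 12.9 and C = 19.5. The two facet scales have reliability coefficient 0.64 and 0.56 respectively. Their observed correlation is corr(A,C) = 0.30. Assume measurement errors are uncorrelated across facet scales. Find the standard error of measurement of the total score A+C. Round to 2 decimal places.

Var(total) = 546.66 + 150.93 = 697.59.
True-score variance = 319.442 + 150.93 = 470.372, so reliability = 0.6743.
Error variance = 697.59 − 470.372 = 227.218; SEM = √227.218 = 15.07.

15.07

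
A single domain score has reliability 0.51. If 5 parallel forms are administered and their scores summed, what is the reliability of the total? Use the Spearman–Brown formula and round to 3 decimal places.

ρ_k = kρ / (1 + (k−1)ρ) = 5·0.51 / (1 + 4·0.51) = 2.550 / 3.040 = 0.839.

0.839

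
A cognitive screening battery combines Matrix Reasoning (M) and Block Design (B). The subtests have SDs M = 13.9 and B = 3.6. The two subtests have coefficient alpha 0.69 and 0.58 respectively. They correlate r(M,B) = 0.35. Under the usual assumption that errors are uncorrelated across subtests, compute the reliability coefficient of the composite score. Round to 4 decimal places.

0.7291

Var(M+B) = 13.9² + 3.6² + 2·[13.9·3.6·0.35] = 206.17 + 35.028 = 241.198.
With uncorrelated errors the cross-covariances are all true-score covariance, so they carry over unchanged; only the diagonal terms shrink to ρᵢσᵢ².
True-score variance = [13.9²·0.69 + 3.6²·0.58] + 35.028 = 140.832 + 35.028 = 175.86.
Reliability = 175.86 / 241.198 = 0.7291.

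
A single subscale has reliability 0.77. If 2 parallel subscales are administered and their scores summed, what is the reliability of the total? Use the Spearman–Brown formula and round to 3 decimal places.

0.870

ρ_k = kρ / (1 + (k−1)ρ) = 2·0.77 / (1 + 1·0.77) = 1.540 / 1.770 = 0.870.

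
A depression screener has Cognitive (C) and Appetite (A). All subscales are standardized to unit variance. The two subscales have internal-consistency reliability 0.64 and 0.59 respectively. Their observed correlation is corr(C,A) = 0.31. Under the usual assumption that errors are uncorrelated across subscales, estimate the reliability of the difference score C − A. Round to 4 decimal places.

Var(C−A) = 1 + 1 − 2·0.31 = 2 − 0.62 = 1.38.
Under uncorrelated errors the observed covariances equal the true-score covariances, so only the own-variance terms attenuate.
True-score variance = [0.64 + 0.59] − 0.62 = 1.23 − 0.62 = 0.61.
Reliability = 0.61 / 1.38 = 0.4420.

0.4420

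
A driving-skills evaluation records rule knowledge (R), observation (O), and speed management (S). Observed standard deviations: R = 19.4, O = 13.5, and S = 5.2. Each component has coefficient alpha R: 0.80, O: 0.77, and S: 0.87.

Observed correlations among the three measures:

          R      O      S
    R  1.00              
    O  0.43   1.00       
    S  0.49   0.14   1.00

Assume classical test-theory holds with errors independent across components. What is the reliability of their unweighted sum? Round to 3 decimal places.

Var(R+O+S) = 19.4² + 13.5² + 5.2² + 2·[19.4·13.5·0.43 + 19.4·5.2·0.49 + 13.5·5.2·0.14] = 585.65 + 343.752 = 929.402.
With uncorrelated errors the cross-covariances are all true-score covariance, so they carry over unchanged; only the diagonal terms shrink to ρᵢσᵢ².
True-score variance = [19.4²·0.80 + 13.5²·0.77 + 5.2²·0.87] + 343.752 = 464.945 + 343.752 = 808.698.
Reliability = 808.698 / 929.402 = 0.870.

0.870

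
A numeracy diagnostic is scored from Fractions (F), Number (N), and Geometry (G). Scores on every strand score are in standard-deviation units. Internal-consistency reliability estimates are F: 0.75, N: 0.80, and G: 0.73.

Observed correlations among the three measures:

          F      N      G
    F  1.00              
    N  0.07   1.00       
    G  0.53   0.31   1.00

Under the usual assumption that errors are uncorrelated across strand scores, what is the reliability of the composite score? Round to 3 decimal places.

Var(F+N+G) = 3 + 2·[0.07 + 0.53 + 0.31] = 3 + 1.82 = 4.82.
Because errors are independent across components, Cov(Tᵢ,Tⱼ) = Cov(Xᵢ,Xⱼ); the off-diagonal part of the true-score variance is the same as above.
True-score variance = [0.75 + 0.80 + 0.73] + 1.82 = 2.28 + 1.82 = 4.1.
Reliability = 4.1 / 4.82 = 0.851.

0.851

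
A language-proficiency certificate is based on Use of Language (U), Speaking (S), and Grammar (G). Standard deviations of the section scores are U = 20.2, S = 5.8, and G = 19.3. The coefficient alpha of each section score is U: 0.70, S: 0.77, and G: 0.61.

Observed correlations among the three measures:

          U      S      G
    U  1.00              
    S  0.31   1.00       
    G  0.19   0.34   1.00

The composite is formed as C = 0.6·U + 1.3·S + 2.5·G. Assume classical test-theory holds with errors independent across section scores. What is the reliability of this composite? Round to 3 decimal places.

Var(C) = 0.6²·20.2² + 1.3²·5.8² + 2.5²·19.3² + 2·[0.78·20.2·5.8·0.31 + 1.5·20.2·19.3·0.19 + 3.25·5.8·19.3·0.34] = 2531.81 + 526.266 = 3058.07.
Under uncorrelated errors the observed covariances equal the true-score covariances, so only the own-variance terms attenuate.
True-score variance = [0.6²·20.2²·0.70 + 1.3²·5.8²·0.77 + 2.5²·19.3²·0.61] + 526.266 = 1566.72 + 526.266 = 2092.99.
Reliability = 2092.99 / 3058.07 = 0.684.

0.684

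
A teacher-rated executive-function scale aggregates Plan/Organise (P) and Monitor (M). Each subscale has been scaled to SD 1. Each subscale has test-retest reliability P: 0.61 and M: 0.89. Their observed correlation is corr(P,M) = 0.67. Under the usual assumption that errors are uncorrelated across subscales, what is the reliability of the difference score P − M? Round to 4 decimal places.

Var(P−M) = 1 + 1 − 2·0.67 = 2 − 1.34 = 0.66.
Under uncorrelated errors the observed covariances equal the true-score covariances, so only the own-variance terms attenuate.
True-score variance = [0.61 + 0.89] − 1.34 = 1.5 − 1.34 = 0.16.
Reliability = 0.16 / 0.66 = 0.2424.

0.2424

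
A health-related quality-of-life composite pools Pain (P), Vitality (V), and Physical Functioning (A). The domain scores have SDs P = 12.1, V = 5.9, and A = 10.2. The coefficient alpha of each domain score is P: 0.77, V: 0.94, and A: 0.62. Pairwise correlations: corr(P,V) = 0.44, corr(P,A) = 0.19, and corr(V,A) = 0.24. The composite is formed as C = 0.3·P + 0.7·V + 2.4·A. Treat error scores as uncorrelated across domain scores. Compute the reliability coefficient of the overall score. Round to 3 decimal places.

0.680

Var(C) = 0.3²·12.1² + 0.7²·5.9² + 2.4²·10.2² + 2·[0.21·12.1·5.9·0.44 + 0.72·12.1·10.2·0.19 + 1.68·5.9·10.2·0.24] = 629.504 + 95.4897 = 724.994.
Under uncorrelated errors the observed covariances equal the true-score covariances, so only the own-variance terms attenuate.
True-score variance = [0.3²·12.1²·0.77 + 0.7²·5.9²·0.94 + 2.4²·10.2²·0.62] + 95.4897 = 397.727 + 95.4897 = 493.217.
Reliability = 493.217 / 724.994 = 0.680.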